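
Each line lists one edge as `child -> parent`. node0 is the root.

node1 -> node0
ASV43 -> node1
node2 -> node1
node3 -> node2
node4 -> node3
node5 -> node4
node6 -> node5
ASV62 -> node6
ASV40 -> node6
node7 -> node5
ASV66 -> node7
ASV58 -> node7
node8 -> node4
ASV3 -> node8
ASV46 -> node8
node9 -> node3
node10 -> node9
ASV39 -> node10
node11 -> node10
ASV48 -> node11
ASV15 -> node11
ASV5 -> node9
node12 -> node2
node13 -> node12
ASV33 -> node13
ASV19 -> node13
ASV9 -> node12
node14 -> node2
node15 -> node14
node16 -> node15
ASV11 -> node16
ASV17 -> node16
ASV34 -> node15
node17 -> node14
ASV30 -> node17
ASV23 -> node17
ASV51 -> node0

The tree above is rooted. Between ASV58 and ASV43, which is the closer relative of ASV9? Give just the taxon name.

The MRCA of ASV9 and ASV58 subtends (((((ASV62,ASV40),(ASV66,ASV58)),(ASV3,ASV46)),((ASV39,(ASV48,ASV15)),ASV5)),((ASV33,ASV19),ASV9),(((ASV11,ASV17),ASV34),(ASV30,ASV23))) (18 taxa).
The MRCA of ASV9 and ASV43 subtends (ASV43,(((((ASV62,ASV40),(ASV66,ASV58)),(ASV3,ASV46)),((ASV39,(ASV48,ASV15)),ASV5)),((ASV33,ASV19),ASV9),(((ASV11,ASV17),ASV34),(ASV30,ASV23)))) (19 taxa).
The first is nested inside the second, so ASV9 shares a more recent common ancestor with ASV58.

ASV58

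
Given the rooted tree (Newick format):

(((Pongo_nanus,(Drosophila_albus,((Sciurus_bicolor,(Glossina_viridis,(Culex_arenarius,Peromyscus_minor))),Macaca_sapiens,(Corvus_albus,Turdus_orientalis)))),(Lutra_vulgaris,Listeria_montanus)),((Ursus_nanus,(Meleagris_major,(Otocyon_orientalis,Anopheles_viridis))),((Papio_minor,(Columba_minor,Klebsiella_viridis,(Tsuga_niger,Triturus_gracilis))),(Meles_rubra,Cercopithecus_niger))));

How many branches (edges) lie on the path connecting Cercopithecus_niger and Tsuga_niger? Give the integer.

6

The MRCA of Cercopithecus_niger and Tsuga_niger is the node subtending ((Papio_minor,(Columba_minor,Klebsiella_viridis,(Tsuga_niger,Triturus_gracilis))),(Meles_rubra,Cercopithecus_niger)).
From Cercopithecus_niger up to that node: 2 branches. From Tsuga_niger up to the same node: 4 branches. Total: 2 + 4 = 6.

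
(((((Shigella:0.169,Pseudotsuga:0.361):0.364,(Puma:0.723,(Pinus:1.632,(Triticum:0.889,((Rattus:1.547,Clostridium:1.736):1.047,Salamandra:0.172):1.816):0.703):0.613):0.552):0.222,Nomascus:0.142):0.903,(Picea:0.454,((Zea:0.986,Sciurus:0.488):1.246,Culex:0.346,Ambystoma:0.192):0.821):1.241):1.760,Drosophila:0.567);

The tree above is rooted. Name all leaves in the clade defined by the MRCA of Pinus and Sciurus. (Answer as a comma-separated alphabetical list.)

Tracing Pinus: it sits inside (Pinus,(Triticum,((Rattus,Clostridium),Salamandra))).
Tracing Sciurus: it sits inside (Zea,Sciurus).
The smallest clade enclosing both is ((((Shigella,Pseudotsuga),(Puma,(Pinus,(Triticum,((Rattus,Clostridium),Salamandra))))),Nomascus),(Picea,((Zea,Sciurus),Culex,Ambystoma))); the answer is its 14 terminal taxa in alphabetical order.

Ambystoma, Clostridium, Culex, Nomascus, Picea, Pinus, Pseudotsuga, Puma, Rattus, Salamandra, Sciurus, Shigella, Triticum, Zea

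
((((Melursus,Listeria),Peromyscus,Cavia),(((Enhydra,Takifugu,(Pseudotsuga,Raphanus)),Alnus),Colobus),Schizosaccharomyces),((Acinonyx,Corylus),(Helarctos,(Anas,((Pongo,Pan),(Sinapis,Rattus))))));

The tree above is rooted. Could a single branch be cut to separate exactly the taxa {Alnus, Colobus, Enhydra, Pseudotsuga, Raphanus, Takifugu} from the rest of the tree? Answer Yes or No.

Yes

The most recent common ancestor of these taxa subtends (((Enhydra,Takifugu,(Pseudotsuga,Raphanus)),Alnus),Colobus).
That clade has exactly 6 tips — every listed taxon and nothing else — so the group is monophyletic.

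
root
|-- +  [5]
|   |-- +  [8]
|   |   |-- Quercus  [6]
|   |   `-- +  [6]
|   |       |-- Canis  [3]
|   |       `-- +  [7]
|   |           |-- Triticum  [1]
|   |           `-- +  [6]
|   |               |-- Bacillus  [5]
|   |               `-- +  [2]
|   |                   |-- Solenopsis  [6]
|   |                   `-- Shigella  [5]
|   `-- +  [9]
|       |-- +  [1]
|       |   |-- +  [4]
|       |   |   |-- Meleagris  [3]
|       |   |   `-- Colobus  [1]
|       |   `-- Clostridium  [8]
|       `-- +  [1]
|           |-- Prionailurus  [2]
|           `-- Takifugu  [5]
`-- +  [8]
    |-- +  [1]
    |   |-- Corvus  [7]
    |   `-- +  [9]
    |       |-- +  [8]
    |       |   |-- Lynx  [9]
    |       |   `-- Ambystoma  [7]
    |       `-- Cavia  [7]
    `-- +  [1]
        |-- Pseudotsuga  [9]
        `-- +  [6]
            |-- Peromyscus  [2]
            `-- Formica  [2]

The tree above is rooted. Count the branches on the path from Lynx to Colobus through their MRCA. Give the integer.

The MRCA of Lynx and Colobus is the root of the tree.
From Lynx up to that node: 5 branches. From Colobus up to the same node: 5 branches. Total: 5 + 5 = 10.

10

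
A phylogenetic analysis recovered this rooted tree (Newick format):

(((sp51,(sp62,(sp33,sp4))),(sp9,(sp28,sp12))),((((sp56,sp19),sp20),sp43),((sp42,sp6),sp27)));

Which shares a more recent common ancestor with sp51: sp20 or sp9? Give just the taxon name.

sp9

The MRCA of sp51 and sp9 subtends ((sp51,(sp62,(sp33,sp4))),(sp9,(sp28,sp12))) (7 taxa).
The MRCA of sp51 and sp20 is the root, subtending the entire tree (14 taxa).
The first is nested inside the second, so sp51 shares a more recent common ancestor with sp9.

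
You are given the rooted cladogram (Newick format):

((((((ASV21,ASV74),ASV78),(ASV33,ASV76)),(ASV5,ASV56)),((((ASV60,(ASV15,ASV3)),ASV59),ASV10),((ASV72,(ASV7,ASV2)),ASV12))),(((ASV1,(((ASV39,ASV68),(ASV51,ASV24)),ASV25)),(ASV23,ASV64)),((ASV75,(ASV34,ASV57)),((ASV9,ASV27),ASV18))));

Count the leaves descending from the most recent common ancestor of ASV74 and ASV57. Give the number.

30

The MRCA of ASV74 and ASV57 is the root, so the clade is the entire tree.
That clade contains 30 terminal taxa: ASV1, ASV10, ASV12, ASV15, ASV18, ASV2, ASV21, ASV23, ASV24, ASV25, ASV27, ASV3, ASV33, ASV34, ASV39, ASV5, ASV51, ASV56, ASV57, ASV59, ASV60, ASV64, ASV68, ASV7, ASV72, ASV74, ASV75, ASV76, ASV78, ASV9.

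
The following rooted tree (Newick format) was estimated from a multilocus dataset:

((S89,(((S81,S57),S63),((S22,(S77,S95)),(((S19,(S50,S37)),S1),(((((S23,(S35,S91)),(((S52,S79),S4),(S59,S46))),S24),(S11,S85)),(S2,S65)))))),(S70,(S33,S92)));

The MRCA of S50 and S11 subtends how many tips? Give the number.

17

The MRCA of S50 and S11 is the node subtending (((S19,(S50,S37)),S1),(((((S23,(S35,S91)),(((S52,S79),S4),(S59,S46))),S24),(S11,S85)),(S2,S65))).
That clade contains 17 terminal taxa: S1, S11, S19, S2, S23, S24, S35, S37, S4, S46, S50, S52, S59, S65, S79, S85, S91.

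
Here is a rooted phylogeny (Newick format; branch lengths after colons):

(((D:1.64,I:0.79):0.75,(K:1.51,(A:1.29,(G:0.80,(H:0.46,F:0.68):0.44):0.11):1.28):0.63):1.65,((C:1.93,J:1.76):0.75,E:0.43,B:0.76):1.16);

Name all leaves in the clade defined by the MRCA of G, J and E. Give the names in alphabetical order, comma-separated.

Tracing G: it sits inside (G,(H,F)).
Tracing J: it sits inside (C,J).
Tracing E: it sits inside ((C,J),E,B).
The smallest clade enclosing all 3 is the whole tree (their MRCA is the root), so the answer is all 11 tips in alphabetical order.

A, B, C, D, E, F, G, H, I, J, K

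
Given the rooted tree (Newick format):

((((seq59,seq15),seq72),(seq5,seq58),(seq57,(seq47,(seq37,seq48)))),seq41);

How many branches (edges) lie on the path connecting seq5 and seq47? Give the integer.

The MRCA of seq5 and seq47 is the node subtending (((seq59,seq15),seq72),(seq5,seq58),(seq57,(seq47,(seq37,seq48)))).
From seq5 up to that node: 2 branches. From seq47 up to the same node: 3 branches. Total: 2 + 3 = 5.

5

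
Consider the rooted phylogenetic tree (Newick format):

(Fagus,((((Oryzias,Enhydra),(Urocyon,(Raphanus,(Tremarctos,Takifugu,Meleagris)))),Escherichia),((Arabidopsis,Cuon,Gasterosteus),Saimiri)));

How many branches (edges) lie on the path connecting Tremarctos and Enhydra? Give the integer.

6

The MRCA of Tremarctos and Enhydra is the node subtending ((Oryzias,Enhydra),(Urocyon,(Raphanus,(Tremarctos,Takifugu,Meleagris)))).
From Tremarctos up to that node: 4 branches. From Enhydra up to the same node: 2 branches. Total: 4 + 2 = 6.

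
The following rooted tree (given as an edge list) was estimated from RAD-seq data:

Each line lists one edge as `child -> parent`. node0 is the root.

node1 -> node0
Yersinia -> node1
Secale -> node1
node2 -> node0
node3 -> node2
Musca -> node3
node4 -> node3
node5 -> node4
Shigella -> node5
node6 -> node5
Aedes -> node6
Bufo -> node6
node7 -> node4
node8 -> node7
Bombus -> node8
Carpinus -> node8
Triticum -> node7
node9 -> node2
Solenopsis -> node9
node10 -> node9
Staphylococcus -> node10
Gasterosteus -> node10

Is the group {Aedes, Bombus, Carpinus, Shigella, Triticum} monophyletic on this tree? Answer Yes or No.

No

The MRCA of the listed taxa subtends ((Shigella,(Aedes,Bufo)),((Bombus,Carpinus),Triticum)).
That clade also contains Bufo, which is not in the proposed group, so the group is not monophyletic.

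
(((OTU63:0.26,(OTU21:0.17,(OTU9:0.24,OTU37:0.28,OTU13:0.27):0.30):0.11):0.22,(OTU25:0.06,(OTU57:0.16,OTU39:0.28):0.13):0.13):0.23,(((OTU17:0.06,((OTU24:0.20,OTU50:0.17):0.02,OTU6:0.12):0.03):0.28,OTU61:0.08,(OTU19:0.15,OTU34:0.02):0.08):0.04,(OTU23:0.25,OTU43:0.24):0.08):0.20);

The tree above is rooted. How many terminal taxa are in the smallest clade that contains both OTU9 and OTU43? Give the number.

The MRCA of OTU9 and OTU43 is the root, so the clade is the entire tree.
That clade contains 17 terminal taxa: OTU13, OTU17, OTU19, OTU21, OTU23, OTU24, OTU25, OTU34, OTU37, OTU39, OTU43, OTU50, OTU57, OTU6, OTU61, OTU63, OTU9.

17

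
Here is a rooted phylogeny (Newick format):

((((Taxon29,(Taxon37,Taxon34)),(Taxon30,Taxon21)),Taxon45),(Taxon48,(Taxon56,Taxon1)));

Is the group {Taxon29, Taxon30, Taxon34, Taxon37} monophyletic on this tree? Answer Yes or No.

No

The MRCA of the listed taxa subtends ((Taxon29,(Taxon37,Taxon34)),(Taxon30,Taxon21)).
That clade also contains Taxon21, which is not in the proposed group, so the group is not monophyletic.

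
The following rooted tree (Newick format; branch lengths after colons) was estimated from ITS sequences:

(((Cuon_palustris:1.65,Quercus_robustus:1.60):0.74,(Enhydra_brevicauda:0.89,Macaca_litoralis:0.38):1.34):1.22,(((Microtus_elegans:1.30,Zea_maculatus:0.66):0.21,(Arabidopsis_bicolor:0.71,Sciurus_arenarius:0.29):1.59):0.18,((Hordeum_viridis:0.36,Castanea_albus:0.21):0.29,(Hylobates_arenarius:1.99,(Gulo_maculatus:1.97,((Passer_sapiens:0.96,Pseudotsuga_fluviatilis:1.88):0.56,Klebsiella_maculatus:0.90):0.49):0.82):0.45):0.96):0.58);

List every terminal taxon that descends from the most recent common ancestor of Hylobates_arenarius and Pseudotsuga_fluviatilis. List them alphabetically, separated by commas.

Gulo_maculatus, Hylobates_arenarius, Klebsiella_maculatus, Passer_sapiens, Pseudotsuga_fluviatilis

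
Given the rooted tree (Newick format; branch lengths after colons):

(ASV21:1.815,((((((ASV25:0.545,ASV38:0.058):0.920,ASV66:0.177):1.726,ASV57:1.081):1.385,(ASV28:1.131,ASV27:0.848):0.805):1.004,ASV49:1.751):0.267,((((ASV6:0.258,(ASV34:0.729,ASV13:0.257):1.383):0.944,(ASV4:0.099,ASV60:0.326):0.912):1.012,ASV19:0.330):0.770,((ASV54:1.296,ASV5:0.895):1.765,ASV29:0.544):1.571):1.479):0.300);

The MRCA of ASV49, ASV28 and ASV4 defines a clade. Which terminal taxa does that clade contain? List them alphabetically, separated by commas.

Tracing ASV49: it sits inside (((((ASV25,ASV38),ASV66),ASV57),(ASV28,ASV27)),ASV49).
Tracing ASV28: it sits inside (ASV28,ASV27).
Tracing ASV4: it sits inside (ASV4,ASV60).
The smallest clade enclosing all 3 is ((((((ASV25,ASV38),ASV66),ASV57),(ASV28,ASV27)),ASV49),((((ASV6,(ASV34,ASV13)),(ASV4,ASV60)),ASV19),((ASV54,ASV5),ASV29))); the answer is its 16 terminal taxa in alphabetical order.

ASV13, ASV19, ASV25, ASV27, ASV28, ASV29, ASV34, ASV38, ASV4, ASV49, ASV5, ASV54, ASV57, ASV6, ASV60, ASV66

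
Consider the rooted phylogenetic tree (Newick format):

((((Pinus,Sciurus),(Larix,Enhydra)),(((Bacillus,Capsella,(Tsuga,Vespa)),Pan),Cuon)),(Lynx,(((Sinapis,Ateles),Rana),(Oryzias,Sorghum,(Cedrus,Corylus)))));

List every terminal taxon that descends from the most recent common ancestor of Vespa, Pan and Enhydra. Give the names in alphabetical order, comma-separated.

Bacillus, Capsella, Cuon, Enhydra, Larix, Pan, Pinus, Sciurus, Tsuga, Vespa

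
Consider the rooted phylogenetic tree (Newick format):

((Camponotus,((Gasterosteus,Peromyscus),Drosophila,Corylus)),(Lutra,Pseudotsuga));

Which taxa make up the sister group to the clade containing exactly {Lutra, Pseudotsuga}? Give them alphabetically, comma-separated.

The clade containing exactly {Lutra, Pseudotsuga} attaches directly to the root of the tree.
The other lineage descending from that same node — the sister group — is (Camponotus,((Gasterosteus,Peromyscus),Drosophila,Corylus)); its 5 tips in alphabetical order are the answer.

Camponotus, Corylus, Drosophila, Gasterosteus, Peromyscus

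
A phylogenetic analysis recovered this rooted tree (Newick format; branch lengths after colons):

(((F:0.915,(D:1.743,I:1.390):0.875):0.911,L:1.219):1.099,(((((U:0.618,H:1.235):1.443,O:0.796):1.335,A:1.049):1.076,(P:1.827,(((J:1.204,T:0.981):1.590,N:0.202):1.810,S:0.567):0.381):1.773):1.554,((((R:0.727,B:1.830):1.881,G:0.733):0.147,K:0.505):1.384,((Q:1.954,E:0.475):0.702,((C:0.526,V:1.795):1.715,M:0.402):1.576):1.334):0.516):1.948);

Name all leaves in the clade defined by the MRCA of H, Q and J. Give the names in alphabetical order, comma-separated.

Tracing H: it sits inside (U,H).
Tracing Q: it sits inside (Q,E).
Tracing J: it sits inside (J,T).
The smallest clade enclosing all 3 is (((((U,H),O),A),(P,(((J,T),N),S))),((((R,B),G),K),((Q,E),((C,V),M)))); the answer is its 18 terminal taxa in alphabetical order.

A, B, C, E, G, H, J, K, M, N, O, P, Q, R, S, T, U, V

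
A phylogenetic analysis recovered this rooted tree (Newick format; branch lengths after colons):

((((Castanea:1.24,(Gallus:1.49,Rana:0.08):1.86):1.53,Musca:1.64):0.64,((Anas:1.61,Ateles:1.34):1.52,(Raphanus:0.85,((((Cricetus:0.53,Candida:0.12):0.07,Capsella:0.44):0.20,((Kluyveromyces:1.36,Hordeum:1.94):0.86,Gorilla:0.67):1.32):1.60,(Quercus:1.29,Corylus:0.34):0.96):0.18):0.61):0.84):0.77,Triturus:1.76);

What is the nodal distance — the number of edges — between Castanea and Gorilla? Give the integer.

The MRCA of Castanea and Gorilla is the node subtending (((Castanea,(Gallus,Rana)),Musca),((Anas,Ateles),(Raphanus,((((Cricetus,Candida),Capsella),((Kluyveromyces,Hordeum),Gorilla)),(Quercus,Corylus))))).
From Castanea up to that node: 3 branches. From Gorilla up to the same node: 6 branches. Total: 3 + 6 = 9.

9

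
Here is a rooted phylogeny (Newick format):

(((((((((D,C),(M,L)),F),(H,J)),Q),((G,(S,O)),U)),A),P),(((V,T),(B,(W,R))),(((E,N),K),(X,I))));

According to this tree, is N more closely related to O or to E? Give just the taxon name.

E

The MRCA of N and E subtends (E,N) (2 taxa).
The MRCA of N and O is the root, subtending the entire tree (24 taxa).
The first is nested inside the second, so N shares a more recent common ancestor with E.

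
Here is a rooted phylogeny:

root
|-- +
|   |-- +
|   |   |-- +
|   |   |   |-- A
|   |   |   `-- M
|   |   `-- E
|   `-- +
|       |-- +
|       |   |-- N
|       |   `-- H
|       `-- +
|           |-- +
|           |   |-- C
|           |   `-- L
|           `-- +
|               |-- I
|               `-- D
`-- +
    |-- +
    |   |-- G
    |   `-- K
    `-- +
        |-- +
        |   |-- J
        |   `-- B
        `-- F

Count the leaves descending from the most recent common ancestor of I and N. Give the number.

The MRCA of I and N is the node subtending ((N,H),((C,L),(I,D))).
That clade contains 6 terminal taxa: C, D, H, I, L, N.

6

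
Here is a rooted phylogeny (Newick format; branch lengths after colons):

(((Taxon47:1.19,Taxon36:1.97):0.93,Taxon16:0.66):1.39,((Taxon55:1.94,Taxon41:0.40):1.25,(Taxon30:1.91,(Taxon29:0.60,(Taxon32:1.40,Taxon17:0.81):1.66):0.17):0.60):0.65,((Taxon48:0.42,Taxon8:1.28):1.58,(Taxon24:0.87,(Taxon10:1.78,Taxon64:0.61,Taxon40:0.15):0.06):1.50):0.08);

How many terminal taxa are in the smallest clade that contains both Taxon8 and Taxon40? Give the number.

6

The MRCA of Taxon8 and Taxon40 is the node subtending ((Taxon48,Taxon8),(Taxon24,(Taxon10,Taxon64,Taxon40))).
That clade contains 6 terminal taxa: Taxon10, Taxon24, Taxon40, Taxon48, Taxon64, Taxon8.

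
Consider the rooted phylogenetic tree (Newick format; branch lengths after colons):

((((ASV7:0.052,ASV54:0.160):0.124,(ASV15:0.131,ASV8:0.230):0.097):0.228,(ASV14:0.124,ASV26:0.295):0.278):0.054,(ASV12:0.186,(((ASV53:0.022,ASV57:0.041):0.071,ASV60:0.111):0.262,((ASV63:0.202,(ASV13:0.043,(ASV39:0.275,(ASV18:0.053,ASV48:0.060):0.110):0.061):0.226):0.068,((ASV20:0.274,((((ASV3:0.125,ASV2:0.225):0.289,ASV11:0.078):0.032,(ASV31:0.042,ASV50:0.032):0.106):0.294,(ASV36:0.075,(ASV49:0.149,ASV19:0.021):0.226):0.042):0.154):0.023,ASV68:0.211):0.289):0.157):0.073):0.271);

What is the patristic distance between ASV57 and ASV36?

1.114

The path runs ASV57 → … → MRCA → … → ASV36; the MRCA is the node subtending (((ASV53,ASV57),ASV60),((ASV63,(ASV13,(ASV39,(ASV18,ASV48)))),((ASV20,((((ASV3,ASV2),ASV11),(ASV31,ASV50)),(ASV36,(ASV49,ASV19)))),ASV68))).
Branch lengths along that path: 0.041 + 0.071 + 0.262 + 0.157 + 0.289 + 0.023 + 0.154 + 0.042 + 0.075 = 1.114.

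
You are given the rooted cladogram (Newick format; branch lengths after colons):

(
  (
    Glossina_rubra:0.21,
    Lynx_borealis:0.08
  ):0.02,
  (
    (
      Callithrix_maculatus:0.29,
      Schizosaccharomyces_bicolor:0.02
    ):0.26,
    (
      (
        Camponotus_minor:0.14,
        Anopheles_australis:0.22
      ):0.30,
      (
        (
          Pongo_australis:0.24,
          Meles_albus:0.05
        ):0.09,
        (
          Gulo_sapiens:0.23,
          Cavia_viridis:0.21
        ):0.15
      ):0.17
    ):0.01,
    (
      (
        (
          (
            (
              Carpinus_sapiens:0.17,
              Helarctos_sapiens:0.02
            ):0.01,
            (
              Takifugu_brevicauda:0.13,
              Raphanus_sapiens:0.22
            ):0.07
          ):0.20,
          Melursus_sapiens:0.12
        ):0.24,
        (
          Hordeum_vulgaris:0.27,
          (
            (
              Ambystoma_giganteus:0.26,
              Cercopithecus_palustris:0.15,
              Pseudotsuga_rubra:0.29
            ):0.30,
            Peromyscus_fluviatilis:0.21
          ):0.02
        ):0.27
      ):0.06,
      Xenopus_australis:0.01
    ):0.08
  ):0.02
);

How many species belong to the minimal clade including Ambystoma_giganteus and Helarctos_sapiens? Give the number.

10

The MRCA of Ambystoma_giganteus and Helarctos_sapiens is the node subtending ((((Carpinus_sapiens,Helarctos_sapiens),(Takifugu_brevicauda,Raphanus_sapiens)),Melursus_sapiens),(Hordeum_vulgaris,((Ambystoma_giganteus,Cercopithecus_palustris,Pseudotsuga_rubra),Peromyscus_fluviatilis))).
That clade contains 10 terminal taxa: Ambystoma_giganteus, Carpinus_sapiens, Cercopithecus_palustris, Helarctos_sapiens, Hordeum_vulgaris, Melursus_sapiens, Peromyscus_fluviatilis, Pseudotsuga_rubra, Raphanus_sapiens, Takifugu_brevicauda.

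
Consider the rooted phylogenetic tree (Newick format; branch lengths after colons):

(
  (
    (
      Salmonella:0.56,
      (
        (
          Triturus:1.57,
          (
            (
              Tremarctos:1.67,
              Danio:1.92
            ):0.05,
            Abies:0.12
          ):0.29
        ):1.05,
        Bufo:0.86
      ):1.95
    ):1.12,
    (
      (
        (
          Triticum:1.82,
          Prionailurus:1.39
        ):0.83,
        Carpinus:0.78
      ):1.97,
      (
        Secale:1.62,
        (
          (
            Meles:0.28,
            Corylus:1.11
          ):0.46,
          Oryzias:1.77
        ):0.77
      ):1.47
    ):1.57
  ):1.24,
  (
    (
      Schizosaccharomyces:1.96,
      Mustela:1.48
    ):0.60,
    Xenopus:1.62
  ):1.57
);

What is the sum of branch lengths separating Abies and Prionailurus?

The path runs Abies → … → MRCA → … → Prionailurus; the MRCA is the node subtending ((Salmonella,((Triturus,((Tremarctos,Danio),Abies)),Bufo)),(((Triticum,Prionailurus),Carpinus),(Secale,((Meles,Corylus),Oryzias)))).
Branch lengths along that path: 0.12 + 0.29 + 1.05 + 1.95 + 1.12 + 1.57 + 1.97 + 0.83 + 1.39 = 10.29.

10.29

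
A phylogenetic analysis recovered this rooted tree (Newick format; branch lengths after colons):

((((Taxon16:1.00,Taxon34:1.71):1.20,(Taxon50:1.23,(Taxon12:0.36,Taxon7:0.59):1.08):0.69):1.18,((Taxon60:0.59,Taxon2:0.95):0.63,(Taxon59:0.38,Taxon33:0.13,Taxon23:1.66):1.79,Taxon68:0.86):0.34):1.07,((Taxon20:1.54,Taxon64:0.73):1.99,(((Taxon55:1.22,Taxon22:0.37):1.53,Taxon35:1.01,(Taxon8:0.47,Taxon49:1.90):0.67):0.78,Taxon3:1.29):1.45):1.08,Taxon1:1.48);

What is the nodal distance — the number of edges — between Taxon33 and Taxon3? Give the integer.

The MRCA of Taxon33 and Taxon3 is the root of the tree.
From Taxon33 up to that node: 4 branches. From Taxon3 up to the same node: 3 branches. Total: 4 + 3 = 7.

7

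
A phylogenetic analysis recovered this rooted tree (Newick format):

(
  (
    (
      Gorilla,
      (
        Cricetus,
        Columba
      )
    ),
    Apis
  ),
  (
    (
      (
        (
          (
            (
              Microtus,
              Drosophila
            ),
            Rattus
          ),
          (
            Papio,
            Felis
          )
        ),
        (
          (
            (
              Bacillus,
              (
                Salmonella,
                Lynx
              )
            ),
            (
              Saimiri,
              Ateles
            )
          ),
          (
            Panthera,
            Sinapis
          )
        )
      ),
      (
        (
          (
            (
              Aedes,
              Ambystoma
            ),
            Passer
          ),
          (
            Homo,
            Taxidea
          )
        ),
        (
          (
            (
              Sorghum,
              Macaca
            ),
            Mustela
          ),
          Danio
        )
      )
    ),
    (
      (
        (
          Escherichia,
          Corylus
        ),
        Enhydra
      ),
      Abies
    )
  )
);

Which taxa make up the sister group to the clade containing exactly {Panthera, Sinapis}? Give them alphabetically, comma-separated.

The clade containing exactly {Panthera, Sinapis} attaches to the tree at the node subtending (((Bacillus,(Salmonella,Lynx)),(Saimiri,Ateles)),(Panthera,Sinapis)).
The other lineage descending from that same node — the sister group — is ((Bacillus,(Salmonella,Lynx)),(Saimiri,Ateles)); its 5 tips in alphabetical order are the answer.

Ateles, Bacillus, Lynx, Saimiri, Salmonella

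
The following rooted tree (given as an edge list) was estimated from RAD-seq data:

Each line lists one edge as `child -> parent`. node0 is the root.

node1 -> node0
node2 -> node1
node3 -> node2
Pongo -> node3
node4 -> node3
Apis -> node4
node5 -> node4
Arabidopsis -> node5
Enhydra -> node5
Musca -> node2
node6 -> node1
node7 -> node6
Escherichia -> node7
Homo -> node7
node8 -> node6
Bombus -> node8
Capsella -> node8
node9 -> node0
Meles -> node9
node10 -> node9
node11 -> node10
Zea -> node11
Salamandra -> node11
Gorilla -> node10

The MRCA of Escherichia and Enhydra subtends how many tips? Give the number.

9

The MRCA of Escherichia and Enhydra is the node subtending (((Pongo,(Apis,(Arabidopsis,Enhydra))),Musca),((Escherichia,Homo),(Bombus,Capsella))).
That clade contains 9 terminal taxa: Apis, Arabidopsis, Bombus, Capsella, Enhydra, Escherichia, Homo, Musca, Pongo.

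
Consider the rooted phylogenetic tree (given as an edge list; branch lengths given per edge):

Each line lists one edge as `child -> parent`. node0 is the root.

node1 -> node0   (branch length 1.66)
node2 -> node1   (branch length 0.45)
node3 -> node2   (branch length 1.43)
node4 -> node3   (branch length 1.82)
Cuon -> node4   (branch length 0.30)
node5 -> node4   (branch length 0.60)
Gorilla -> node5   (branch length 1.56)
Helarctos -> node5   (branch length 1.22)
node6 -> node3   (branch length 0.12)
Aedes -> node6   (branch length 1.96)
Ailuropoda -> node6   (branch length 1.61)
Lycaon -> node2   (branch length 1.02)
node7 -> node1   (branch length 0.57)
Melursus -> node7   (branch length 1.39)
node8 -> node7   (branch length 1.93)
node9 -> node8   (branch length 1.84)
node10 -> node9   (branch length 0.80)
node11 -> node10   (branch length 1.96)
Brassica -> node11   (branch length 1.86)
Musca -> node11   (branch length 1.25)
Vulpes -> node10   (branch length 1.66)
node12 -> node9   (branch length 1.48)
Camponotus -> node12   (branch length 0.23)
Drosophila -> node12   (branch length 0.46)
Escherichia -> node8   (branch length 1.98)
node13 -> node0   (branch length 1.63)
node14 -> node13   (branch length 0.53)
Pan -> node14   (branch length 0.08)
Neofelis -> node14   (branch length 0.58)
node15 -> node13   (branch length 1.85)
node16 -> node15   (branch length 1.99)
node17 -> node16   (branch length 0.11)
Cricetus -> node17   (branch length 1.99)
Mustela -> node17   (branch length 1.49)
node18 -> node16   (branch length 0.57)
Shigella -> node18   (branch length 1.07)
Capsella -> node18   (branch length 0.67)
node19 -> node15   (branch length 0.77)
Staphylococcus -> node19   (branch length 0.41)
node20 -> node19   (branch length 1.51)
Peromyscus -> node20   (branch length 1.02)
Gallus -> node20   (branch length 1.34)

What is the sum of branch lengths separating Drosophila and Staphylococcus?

The path runs Drosophila → … → MRCA → … → Staphylococcus; the MRCA is the root of the tree.
Branch lengths along that path: 0.46 + 1.48 + 1.84 + 1.93 + 0.57 + 1.66 + 1.63 + 1.85 + 0.77 + 0.41 = 12.60.

12.60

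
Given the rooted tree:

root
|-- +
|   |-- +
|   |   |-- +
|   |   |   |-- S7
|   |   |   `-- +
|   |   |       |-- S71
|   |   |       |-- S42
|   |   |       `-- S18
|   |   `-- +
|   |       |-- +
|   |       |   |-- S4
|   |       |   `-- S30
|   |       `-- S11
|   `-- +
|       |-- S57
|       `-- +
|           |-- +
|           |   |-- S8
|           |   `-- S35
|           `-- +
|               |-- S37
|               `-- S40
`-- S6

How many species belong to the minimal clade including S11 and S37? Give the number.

The MRCA of S11 and S37 is the node subtending (((S7,(S71,S42,S18)),((S4,S30),S11)),(S57,((S8,S35),(S37,S40)))).
That clade contains 12 terminal taxa: S11, S18, S30, S35, S37, S4, S40, S42, S57, S7, S71, S8.

12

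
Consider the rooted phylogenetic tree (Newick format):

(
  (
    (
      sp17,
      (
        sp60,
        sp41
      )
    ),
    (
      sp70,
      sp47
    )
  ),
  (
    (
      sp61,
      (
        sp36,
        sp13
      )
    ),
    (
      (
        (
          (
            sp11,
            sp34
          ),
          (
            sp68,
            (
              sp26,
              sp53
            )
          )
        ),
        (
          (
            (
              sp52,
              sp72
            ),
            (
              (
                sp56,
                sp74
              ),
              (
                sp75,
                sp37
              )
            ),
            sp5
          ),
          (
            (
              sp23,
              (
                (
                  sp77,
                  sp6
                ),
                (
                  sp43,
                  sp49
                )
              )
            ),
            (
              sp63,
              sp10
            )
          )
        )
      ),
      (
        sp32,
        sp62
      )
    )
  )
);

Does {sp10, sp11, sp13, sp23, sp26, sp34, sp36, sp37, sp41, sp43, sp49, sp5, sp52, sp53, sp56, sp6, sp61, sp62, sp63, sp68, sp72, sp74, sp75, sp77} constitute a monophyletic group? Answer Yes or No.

The MRCA of the listed taxa is the root, so the smallest clade containing them is the whole tree.
That clade also contains sp17, sp32, sp47, sp60, sp70, which are not in the proposed group, so the group is not monophyletic.

No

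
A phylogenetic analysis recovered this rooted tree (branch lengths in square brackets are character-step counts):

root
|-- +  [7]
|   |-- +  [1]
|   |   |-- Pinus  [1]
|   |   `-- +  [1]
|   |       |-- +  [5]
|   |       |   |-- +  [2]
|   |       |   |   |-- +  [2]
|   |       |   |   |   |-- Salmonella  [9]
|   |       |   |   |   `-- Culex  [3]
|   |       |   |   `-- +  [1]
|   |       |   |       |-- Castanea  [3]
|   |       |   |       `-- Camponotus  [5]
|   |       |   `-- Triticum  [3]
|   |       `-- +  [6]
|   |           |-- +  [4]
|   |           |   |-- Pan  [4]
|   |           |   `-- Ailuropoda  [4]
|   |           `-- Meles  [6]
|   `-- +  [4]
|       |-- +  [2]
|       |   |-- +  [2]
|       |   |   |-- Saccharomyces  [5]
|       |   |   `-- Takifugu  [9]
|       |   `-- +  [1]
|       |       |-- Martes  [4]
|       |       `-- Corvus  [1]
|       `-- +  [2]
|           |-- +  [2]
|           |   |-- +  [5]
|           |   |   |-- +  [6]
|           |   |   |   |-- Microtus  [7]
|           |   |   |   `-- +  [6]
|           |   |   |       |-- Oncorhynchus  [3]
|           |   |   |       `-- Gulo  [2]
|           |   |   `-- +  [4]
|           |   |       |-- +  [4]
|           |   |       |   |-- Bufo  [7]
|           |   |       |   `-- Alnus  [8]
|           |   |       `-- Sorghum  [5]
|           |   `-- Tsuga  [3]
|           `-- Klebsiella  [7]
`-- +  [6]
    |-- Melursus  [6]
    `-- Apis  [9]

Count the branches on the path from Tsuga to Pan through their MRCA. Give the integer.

The MRCA of Tsuga and Pan is the node subtending ((Pinus,((((Salmonella,Culex),(Castanea,Camponotus)),Triticum),((Pan,Ailuropoda),Meles))),(((Saccharomyces,Takifugu),(Martes,Corvus)),((((Microtus,(Oncorhynchus,Gulo)),((Bufo,Alnus),Sorghum)),Tsuga),Klebsiella))).
From Tsuga up to that node: 4 branches. From Pan up to the same node: 5 branches. Total: 4 + 5 = 9.

9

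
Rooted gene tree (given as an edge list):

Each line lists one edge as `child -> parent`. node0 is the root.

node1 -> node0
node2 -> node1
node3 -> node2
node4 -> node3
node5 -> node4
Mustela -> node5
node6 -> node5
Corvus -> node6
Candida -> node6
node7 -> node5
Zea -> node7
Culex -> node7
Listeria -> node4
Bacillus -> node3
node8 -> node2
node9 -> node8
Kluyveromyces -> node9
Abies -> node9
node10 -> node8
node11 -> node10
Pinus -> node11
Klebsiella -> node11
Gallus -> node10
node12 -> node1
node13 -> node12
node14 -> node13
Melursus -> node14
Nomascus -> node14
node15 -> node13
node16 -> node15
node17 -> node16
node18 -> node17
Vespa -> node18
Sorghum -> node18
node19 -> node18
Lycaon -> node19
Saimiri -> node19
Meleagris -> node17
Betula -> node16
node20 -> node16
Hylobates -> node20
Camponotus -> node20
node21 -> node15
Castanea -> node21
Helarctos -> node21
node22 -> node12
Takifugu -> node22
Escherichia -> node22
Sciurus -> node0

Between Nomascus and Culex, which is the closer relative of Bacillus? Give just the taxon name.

The MRCA of Bacillus and Culex subtends (((Mustela,(Corvus,Candida),(Zea,Culex)),Listeria),Bacillus) (7 taxa).
The MRCA of Bacillus and Nomascus subtends (((((Mustela,(Corvus,Candida),(Zea,Culex)),Listeria),Bacillus),((Kluyveromyces,Abies),((Pinus,Klebsiella),Gallus))),(((Melursus,Nomascus),((((Vespa,Sorghum,(Lycaon,Saimiri)),Meleagris),Betula,(Hylobates,Camponotus)),(Castanea,Helarctos))),(Takifugu,Escherichia))) (26 taxa).
The first is nested inside the second, so Bacillus shares a more recent common ancestor with Culex.

Culex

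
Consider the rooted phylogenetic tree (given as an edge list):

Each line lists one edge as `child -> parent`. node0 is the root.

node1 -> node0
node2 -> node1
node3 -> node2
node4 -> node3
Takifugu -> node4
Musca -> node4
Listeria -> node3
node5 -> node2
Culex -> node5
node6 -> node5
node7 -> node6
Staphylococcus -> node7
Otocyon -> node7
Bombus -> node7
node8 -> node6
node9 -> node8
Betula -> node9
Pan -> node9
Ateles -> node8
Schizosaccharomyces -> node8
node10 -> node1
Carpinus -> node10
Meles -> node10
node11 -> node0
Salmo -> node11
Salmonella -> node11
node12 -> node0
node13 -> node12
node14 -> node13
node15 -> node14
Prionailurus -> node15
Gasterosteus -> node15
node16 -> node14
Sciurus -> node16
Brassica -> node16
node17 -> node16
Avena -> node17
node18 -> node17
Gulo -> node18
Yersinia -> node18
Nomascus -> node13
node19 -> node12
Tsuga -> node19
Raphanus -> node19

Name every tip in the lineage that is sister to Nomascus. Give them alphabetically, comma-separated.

Avena, Brassica, Gasterosteus, Gulo, Prionailurus, Sciurus, Yersinia

Nomascus attaches to the tree at the node subtending (((Prionailurus,Gasterosteus),(Sciurus,Brassica,(Avena,(Gulo,Yersinia)))),Nomascus).
The other lineage descending from that same node — the sister group — is ((Prionailurus,Gasterosteus),(Sciurus,Brassica,(Avena,(Gulo,Yersinia)))); its 7 tips in alphabetical order are the answer.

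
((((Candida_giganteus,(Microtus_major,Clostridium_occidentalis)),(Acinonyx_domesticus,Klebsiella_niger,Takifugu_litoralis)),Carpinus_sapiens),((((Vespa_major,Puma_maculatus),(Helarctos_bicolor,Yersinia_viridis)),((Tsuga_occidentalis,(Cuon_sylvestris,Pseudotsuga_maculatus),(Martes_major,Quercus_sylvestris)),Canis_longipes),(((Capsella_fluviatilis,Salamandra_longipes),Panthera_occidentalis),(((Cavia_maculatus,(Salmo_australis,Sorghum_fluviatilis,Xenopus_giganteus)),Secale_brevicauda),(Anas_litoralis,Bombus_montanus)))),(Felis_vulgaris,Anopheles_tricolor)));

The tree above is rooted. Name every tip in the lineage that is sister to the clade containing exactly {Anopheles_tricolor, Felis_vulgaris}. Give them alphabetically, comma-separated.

Anas_litoralis, Bombus_montanus, Canis_longipes, Capsella_fluviatilis, Cavia_maculatus, Cuon_sylvestris, Helarctos_bicolor, Martes_major, Panthera_occidentalis, Pseudotsuga_maculatus, Puma_maculatus, Quercus_sylvestris, Salamandra_longipes, Salmo_australis, Secale_brevicauda, Sorghum_fluviatilis, Tsuga_occidentalis, Vespa_major, Xenopus_giganteus, Yersinia_viridis

The clade containing exactly {Anopheles_tricolor, Felis_vulgaris} attaches to the tree at the node subtending ((((Vespa_major,Puma_maculatus),(Helarctos_bicolor,Yersinia_viridis)),((Tsuga_occidentalis,(Cuon_sylvestris,Pseudotsuga_maculatus),(Martes_major,Quercus_sylvestris)),Canis_longipes),(((Capsella_fluviatilis,Salamandra_longipes),Panthera_occidentalis),(((Cavia_maculatus,(Salmo_australis,Sorghum_fluviatilis,Xenopus_giganteus)),Secale_brevicauda),(Anas_litoralis,Bombus_montanus)))),(Felis_vulgaris,Anopheles_tricolor)).
The other lineage descending from that same node — the sister group — is (((Vespa_major,Puma_maculatus),(Helarctos_bicolor,Yersinia_viridis)),((Tsuga_occidentalis,(Cuon_sylvestris,Pseudotsuga_maculatus),(Martes_major,Quercus_sylvestris)),Canis_longipes),(((Capsella_fluviatilis,Salamandra_longipes),Panthera_occidentalis),(((Cavia_maculatus,(Salmo_australis,Sorghum_fluviatilis,Xenopus_giganteus)),Secale_brevicauda),(Anas_litoralis,Bombus_montanus)))); its 20 tips in alphabetical order are the answer.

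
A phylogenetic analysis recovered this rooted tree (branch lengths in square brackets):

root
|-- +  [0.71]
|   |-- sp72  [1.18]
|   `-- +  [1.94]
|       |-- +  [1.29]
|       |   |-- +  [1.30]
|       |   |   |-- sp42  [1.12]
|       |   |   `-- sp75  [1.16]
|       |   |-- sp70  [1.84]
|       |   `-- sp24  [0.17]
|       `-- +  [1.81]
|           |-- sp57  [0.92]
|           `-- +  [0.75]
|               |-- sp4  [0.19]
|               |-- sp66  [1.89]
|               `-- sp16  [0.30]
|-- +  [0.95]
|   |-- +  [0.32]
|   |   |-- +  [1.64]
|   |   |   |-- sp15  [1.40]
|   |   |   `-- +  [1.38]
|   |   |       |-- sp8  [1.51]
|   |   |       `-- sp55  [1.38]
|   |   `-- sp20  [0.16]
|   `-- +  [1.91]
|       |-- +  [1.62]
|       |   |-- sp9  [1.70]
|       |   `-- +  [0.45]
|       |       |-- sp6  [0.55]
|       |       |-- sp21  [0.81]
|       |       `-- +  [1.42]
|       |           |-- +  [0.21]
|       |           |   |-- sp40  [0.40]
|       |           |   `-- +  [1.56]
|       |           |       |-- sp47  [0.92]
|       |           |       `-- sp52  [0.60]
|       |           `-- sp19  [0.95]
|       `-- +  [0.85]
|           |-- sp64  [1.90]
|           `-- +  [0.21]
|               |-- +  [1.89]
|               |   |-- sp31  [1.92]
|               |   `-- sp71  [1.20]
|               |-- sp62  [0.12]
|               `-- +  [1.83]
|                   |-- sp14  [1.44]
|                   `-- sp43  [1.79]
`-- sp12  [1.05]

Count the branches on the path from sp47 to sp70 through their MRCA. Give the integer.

The MRCA of sp47 and sp70 is the root of the tree.
From sp47 up to that node: 8 branches. From sp70 up to the same node: 4 branches. Total: 8 + 4 = 12.

12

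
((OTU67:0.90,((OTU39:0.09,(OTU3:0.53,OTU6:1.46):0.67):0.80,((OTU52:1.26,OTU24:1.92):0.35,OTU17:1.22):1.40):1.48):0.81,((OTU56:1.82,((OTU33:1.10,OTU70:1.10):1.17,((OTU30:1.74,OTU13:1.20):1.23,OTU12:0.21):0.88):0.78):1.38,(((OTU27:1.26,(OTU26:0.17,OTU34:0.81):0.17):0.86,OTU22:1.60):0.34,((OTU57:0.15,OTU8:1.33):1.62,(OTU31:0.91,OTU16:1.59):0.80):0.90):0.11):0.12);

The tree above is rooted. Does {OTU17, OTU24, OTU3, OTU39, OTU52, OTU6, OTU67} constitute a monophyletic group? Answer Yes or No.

Yes

The most recent common ancestor of these taxa subtends (OTU67,((OTU39,(OTU3,OTU6)),((OTU52,OTU24),OTU17))).
That clade has exactly 7 tips — every listed taxon and nothing else — so the group is monophyletic.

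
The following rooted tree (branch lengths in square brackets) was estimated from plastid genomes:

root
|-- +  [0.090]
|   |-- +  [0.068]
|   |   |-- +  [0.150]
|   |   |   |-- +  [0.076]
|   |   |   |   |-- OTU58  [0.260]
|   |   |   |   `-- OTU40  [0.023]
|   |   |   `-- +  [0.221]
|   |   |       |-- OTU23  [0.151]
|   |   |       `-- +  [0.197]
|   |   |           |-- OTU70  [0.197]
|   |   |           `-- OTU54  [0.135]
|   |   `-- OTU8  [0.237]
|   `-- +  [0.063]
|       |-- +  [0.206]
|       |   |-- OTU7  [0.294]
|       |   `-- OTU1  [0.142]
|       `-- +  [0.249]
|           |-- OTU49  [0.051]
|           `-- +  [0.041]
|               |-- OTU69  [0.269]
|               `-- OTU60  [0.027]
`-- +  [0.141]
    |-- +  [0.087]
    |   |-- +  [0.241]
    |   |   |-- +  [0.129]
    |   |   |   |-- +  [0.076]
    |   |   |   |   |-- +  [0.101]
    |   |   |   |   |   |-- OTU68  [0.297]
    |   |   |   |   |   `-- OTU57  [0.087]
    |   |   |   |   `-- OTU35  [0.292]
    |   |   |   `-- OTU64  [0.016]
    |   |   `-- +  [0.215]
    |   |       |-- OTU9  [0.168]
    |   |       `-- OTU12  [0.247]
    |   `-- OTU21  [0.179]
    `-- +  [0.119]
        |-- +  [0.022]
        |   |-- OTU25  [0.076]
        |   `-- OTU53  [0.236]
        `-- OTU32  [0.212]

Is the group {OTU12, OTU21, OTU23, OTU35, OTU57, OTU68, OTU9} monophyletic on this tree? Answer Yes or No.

The MRCA of the listed taxa is the root, so the smallest clade containing them is the whole tree.
That clade also contains OTU1, OTU25, OTU32, OTU40, OTU49, OTU53, OTU54, OTU58, OTU60, OTU64, OTU69, OTU7, OTU70, OTU8, which are not in the proposed group, so the group is not monophyletic.

No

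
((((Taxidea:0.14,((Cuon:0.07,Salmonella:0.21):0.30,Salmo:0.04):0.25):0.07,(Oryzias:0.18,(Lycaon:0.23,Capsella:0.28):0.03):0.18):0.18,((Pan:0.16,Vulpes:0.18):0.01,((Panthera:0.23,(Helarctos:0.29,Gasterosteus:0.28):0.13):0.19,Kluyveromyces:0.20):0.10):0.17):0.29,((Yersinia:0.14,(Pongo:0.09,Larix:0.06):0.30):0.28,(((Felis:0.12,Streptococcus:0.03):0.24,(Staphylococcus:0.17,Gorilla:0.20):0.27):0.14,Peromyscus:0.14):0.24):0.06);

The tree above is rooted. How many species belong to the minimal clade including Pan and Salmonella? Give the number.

13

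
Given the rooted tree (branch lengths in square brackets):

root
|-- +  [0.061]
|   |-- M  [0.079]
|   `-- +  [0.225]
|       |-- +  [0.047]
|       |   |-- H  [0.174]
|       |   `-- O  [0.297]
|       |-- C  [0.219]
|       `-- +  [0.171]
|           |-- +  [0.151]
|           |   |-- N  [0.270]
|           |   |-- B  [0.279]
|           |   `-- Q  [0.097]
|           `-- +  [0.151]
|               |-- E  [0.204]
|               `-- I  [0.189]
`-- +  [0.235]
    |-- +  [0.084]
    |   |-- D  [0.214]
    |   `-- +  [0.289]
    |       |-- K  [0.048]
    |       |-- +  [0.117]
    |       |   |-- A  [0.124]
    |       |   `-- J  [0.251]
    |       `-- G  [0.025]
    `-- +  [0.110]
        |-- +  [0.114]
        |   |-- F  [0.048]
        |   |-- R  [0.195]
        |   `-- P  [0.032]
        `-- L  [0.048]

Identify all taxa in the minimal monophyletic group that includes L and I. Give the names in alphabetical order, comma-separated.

A, B, C, D, E, F, G, H, I, J, K, L, M, N, O, P, Q, R

Tracing L: it sits inside ((F,R,P),L).
Tracing I: it sits inside (E,I).
The smallest clade enclosing both is the whole tree (their MRCA is the root), so the answer is all 18 tips in alphabetical order.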